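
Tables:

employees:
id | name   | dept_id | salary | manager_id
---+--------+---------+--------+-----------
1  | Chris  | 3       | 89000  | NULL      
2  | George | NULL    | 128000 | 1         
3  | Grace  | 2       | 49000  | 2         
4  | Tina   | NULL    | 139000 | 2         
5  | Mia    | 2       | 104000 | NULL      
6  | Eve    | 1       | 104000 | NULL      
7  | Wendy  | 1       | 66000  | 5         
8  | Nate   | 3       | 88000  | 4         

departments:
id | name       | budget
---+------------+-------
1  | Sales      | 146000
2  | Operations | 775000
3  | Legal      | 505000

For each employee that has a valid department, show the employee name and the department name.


INNER JOIN keeps only employees rows whose dept_id matches an id in departments. Walk through each employee:
  - employee 1 (Chris): dept_id=3 -> matches Legal
  - employee 2 (George): dept_id=NULL, no match -> dropped
  - employee 3 (Grace): dept_id=2 -> matches Operations
  - employee 4 (Tina): dept_id=NULL, no match -> dropped
  - employee 5 (Mia): dept_id=2 -> matches Operations
  - employee 6 (Eve): dept_id=1 -> matches Sales
  - employee 7 (Wendy): dept_id=1 -> matches Sales
  - employee 8 (Nate): dept_id=3 -> matches Legal
So 2 of 8 rows are dropped.

SQL:
SELECT a.name, b.name AS department
FROM employees a
INNER JOIN departments b ON a.dept_id = b.id

Result:
name  | department
------+-----------
Chris | Legal     
Grace | Operations
Mia   | Operations
Eve   | Sales     
Wendy | Sales     
Nate  | Legal     


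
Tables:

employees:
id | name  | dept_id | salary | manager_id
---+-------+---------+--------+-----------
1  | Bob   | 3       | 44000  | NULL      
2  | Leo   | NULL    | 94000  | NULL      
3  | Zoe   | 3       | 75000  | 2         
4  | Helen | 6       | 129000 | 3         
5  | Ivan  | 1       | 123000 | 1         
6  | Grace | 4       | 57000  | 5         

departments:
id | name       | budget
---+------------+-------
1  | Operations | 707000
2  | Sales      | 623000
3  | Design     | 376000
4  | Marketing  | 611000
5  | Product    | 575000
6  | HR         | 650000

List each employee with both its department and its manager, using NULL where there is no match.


Two LEFT JOINs from the same base table employees: one to departments via dept_id, one to employees itself via manager_id. Both are LEFT so every employee is preserved.
Match against departments:
  - employee 1 (Bob): dept_id=3 -> matches Design
  - employee 2 (Leo): dept_id=NULL, no match -> kept with NULL
  - employee 3 (Zoe): dept_id=3 -> matches Design
  - employee 4 (Helen): dept_id=6 -> matches HR
  - employee 5 (Ivan): dept_id=1 -> matches Operations
  - employee 6 (Grace): dept_id=4 -> matches Marketing
Match against employees (self):
  - employee 1 (Bob): manager_id=NULL -> NULL
  - employee 2 (Leo): manager_id=NULL -> NULL
  - employee 3 (Zoe): manager_id=2 -> Leo
  - employee 4 (Helen): manager_id=3 -> Zoe
  - employee 5 (Ivan): manager_id=1 -> Bob
  - employee 6 (Grace): manager_id=5 -> Ivan

SQL:
SELECT a.name, b.name AS department, c.name AS manager
FROM employees a
LEFT JOIN departments b ON a.dept_id = b.id
LEFT JOIN employees c ON a.manager_id = c.id

Result:
name  | department | manager
------+------------+--------
Bob   | Design     | NULL   
Leo   | NULL       | NULL   
Zoe   | Design     | Leo    
Helen | HR         | Zoe    
Ivan  | Operations | Bob    
Grace | Marketing  | Ivan   


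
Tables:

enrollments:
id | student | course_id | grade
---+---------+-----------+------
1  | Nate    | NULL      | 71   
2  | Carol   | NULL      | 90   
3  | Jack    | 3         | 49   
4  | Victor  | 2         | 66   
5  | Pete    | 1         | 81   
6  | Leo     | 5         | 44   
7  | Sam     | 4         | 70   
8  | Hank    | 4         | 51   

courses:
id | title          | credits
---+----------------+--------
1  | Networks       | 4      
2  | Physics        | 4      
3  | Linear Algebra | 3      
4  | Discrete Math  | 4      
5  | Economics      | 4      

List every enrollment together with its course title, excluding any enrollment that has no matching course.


INNER JOIN keeps only enrollments rows whose course_id matches an id in courses. Walk through each enrollment:
  - enrollment 1 (Nate): course_id=NULL, no match -> dropped
  - enrollment 2 (Carol): course_id=NULL, no match -> dropped
  - enrollment 3 (Jack): course_id=3 -> matches Linear Algebra
  - enrollment 4 (Victor): course_id=2 -> matches Physics
  - enrollment 5 (Pete): course_id=1 -> matches Networks
  - enrollment 6 (Leo): course_id=5 -> matches Economics
  - enrollment 7 (Sam): course_id=4 -> matches Discrete Math
  - enrollment 8 (Hank): course_id=4 -> matches Discrete Math
So 2 of 8 rows are dropped.

SQL:
SELECT a.student, b.title AS course
FROM enrollments a
INNER JOIN courses b ON a.course_id = b.id

Result:
student | course        
--------+---------------
Jack    | Linear Algebra
Victor  | Physics       
Pete    | Networks      
Leo     | Economics     
Sam     | Discrete Math 
Hank    | Discrete Math 


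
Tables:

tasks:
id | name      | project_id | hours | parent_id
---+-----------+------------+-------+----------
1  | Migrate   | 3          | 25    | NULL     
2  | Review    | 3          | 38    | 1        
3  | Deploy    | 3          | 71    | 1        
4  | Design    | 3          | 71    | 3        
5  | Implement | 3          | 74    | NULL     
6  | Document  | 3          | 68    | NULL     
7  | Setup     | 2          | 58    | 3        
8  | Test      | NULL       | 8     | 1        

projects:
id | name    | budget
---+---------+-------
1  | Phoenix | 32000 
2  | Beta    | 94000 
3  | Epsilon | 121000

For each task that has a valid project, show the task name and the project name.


INNER JOIN keeps only tasks rows whose project_id matches an id in projects. Walk through each task:
  - task 1 (Migrate): project_id=3 -> matches Epsilon
  - task 2 (Review): project_id=3 -> matches Epsilon
  - task 3 (Deploy): project_id=3 -> matches Epsilon
  - task 4 (Design): project_id=3 -> matches Epsilon
  - task 5 (Implement): project_id=3 -> matches Epsilon
  - task 6 (Document): project_id=3 -> matches Epsilon
  - task 7 (Setup): project_id=2 -> matches Beta
  - task 8 (Test): project_id=NULL, no match -> dropped
So 1 of 8 rows is dropped.

SQL:
SELECT a.name, b.name AS project
FROM tasks a
INNER JOIN projects b ON a.project_id = b.id

Result:
name      | project
----------+--------
Migrate   | Epsilon
Review    | Epsilon
Deploy    | Epsilon
Design    | Epsilon
Implement | Epsilon
Document  | Epsilon
Setup     | Beta   


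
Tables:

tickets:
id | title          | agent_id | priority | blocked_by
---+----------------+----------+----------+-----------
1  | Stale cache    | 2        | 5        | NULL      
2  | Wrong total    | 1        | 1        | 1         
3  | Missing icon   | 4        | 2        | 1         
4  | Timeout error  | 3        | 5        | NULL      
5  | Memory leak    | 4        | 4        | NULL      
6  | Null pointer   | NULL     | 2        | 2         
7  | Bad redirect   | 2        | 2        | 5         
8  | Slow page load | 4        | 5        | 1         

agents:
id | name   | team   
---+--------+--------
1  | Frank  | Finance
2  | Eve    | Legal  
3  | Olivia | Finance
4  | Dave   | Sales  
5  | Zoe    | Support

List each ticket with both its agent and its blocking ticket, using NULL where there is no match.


Two LEFT JOINs from the same base table tickets: one to agents via agent_id, one to tickets itself via blocked_by. Both are LEFT so every ticket is preserved.
Match against agents:
  - ticket 1 (Stale cache): agent_id=2 -> matches Eve
  - ticket 2 (Wrong total): agent_id=1 -> matches Frank
  - ticket 3 (Missing icon): agent_id=4 -> matches Dave
  - ticket 4 (Timeout error): agent_id=3 -> matches Olivia
  - ticket 5 (Memory leak): agent_id=4 -> matches Dave
  - ticket 6 (Null pointer): agent_id=NULL, no match -> kept with NULL
  - ticket 7 (Bad redirect): agent_id=2 -> matches Eve
  - ticket 8 (Slow page load): agent_id=4 -> matches Dave
Match against tickets (self):
  - ticket 1 (Stale cache): blocked_by=NULL -> NULL
  - ticket 2 (Wrong total): blocked_by=1 -> Stale cache
  - ticket 3 (Missing icon): blocked_by=1 -> Stale cache
  - ticket 4 (Timeout error): blocked_by=NULL -> NULL
  - ticket 5 (Memory leak): blocked_by=NULL -> NULL
  - ticket 6 (Null pointer): blocked_by=2 -> Wrong total
  - ticket 7 (Bad redirect): blocked_by=5 -> Memory leak
  - ticket 8 (Slow page load): blocked_by=1 -> Stale cache

SQL:
SELECT a.title, b.name AS agent, c.title AS blocked_by
FROM tickets a
LEFT JOIN agents b ON a.agent_id = b.id
LEFT JOIN tickets c ON a.blocked_by = c.id

Result:
title          | agent  | blocked_by 
---------------+--------+------------
Stale cache    | Eve    | NULL       
Wrong total    | Frank  | Stale cache
Missing icon   | Dave   | Stale cache
Timeout error  | Olivia | NULL       
Memory leak    | Dave   | NULL       
Null pointer   | NULL   | Wrong total
Bad redirect   | Eve    | Memory leak
Slow page load | Dave   | Stale cache


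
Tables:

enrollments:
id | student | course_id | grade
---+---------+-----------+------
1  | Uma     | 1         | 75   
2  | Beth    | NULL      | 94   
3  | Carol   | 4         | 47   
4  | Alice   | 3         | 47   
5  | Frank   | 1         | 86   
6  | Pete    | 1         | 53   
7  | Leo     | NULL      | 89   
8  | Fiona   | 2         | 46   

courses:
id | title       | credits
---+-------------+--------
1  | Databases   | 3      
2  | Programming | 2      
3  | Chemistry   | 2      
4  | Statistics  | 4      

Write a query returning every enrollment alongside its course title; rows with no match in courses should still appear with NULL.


LEFT JOIN keeps every row from enrollments (the left table); where course_id has no match in courses, the course columns become NULL. Walk through each enrollment:
  - enrollment 1 (Uma): course_id=1 -> matches Databases
  - enrollment 2 (Beth): course_id=NULL, no match -> kept with NULL
  - enrollment 3 (Carol): course_id=4 -> matches Statistics
  - enrollment 4 (Alice): course_id=3 -> matches Chemistry
  - enrollment 5 (Frank): course_id=1 -> matches Databases
  - enrollment 6 (Pete): course_id=1 -> matches Databases
  - enrollment 7 (Leo): course_id=NULL, no match -> kept with NULL
  - enrollment 8 (Fiona): course_id=2 -> matches Programming
All 8 rows appear; 2 have NULL course.

SQL:
SELECT a.student, b.title AS course
FROM enrollments a
LEFT JOIN courses b ON a.course_id = b.id

Result:
student | course     
--------+------------
Uma     | Databases  
Beth    | NULL       
Carol   | Statistics 
Alice   | Chemistry  
Frank   | Databases  
Pete    | Databases  
Leo     | NULL       
Fiona   | Programming


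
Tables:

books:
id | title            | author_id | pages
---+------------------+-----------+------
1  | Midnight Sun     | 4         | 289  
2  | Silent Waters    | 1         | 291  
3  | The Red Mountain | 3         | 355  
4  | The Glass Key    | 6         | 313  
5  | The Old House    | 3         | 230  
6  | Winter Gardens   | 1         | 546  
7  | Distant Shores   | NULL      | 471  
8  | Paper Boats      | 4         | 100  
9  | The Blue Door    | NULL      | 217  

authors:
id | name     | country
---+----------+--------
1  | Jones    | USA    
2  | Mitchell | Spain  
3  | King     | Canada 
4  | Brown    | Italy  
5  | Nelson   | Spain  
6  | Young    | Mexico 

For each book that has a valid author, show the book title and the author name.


INNER JOIN keeps only books rows whose author_id matches an id in authors. Walk through each book:
  - book 1 (Midnight Sun): author_id=4 -> matches Brown
  - book 2 (Silent Waters): author_id=1 -> matches Jones
  - book 3 (The Red Mountain): author_id=3 -> matches King
  - book 4 (The Glass Key): author_id=6 -> matches Young
  - book 5 (The Old House): author_id=3 -> matches King
  - book 6 (Winter Gardens): author_id=1 -> matches Jones
  - book 7 (Distant Shores): author_id=NULL, no match -> dropped
  - book 8 (Paper Boats): author_id=4 -> matches Brown
  - book 9 (The Blue Door): author_id=NULL, no match -> dropped
So 2 of 9 rows are dropped.

SQL:
SELECT a.title, b.name AS author
FROM books a
INNER JOIN authors b ON a.author_id = b.id

Result:
title            | author
-----------------+-------
Midnight Sun     | Brown 
Silent Waters    | Jones 
The Red Mountain | King  
The Glass Key    | Young 
The Old House    | King  
Winter Gardens   | Jones 
Paper Boats      | Brown 


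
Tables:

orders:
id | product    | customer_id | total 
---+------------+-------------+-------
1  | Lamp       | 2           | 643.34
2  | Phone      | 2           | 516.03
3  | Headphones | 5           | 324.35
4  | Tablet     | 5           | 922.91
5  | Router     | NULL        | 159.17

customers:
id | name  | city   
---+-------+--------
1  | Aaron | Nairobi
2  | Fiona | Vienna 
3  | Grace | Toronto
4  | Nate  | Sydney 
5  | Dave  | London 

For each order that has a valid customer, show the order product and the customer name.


INNER JOIN keeps only orders rows whose customer_id matches an id in customers. Walk through each order:
  - order 1 (Lamp): customer_id=2 -> matches Fiona
  - order 2 (Phone): customer_id=2 -> matches Fiona
  - order 3 (Headphones): customer_id=5 -> matches Dave
  - order 4 (Tablet): customer_id=5 -> matches Dave
  - order 5 (Router): customer_id=NULL, no match -> dropped
So 1 of 5 rows is dropped.

SQL:
SELECT a.product, b.name AS customer
FROM orders a
INNER JOIN customers b ON a.customer_id = b.id

Result:
product    | customer
-----------+---------
Lamp       | Fiona   
Phone      | Fiona   
Headphones | Dave    
Tablet     | Dave    


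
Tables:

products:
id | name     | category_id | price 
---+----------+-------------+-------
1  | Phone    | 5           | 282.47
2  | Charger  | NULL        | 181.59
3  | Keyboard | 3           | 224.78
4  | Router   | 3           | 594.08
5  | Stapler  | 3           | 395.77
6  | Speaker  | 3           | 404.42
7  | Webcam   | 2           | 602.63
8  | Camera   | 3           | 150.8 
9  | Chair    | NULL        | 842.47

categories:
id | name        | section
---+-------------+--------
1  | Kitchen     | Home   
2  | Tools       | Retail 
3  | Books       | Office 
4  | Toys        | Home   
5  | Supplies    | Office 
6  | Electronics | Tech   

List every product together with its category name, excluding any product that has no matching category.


INNER JOIN keeps only products rows whose category_id matches an id in categories. Walk through each product:
  - product 1 (Phone): category_id=5 -> matches Supplies
  - product 2 (Charger): category_id=NULL, no match -> dropped
  - product 3 (Keyboard): category_id=3 -> matches Books
  - product 4 (Router): category_id=3 -> matches Books
  - product 5 (Stapler): category_id=3 -> matches Books
  - product 6 (Speaker): category_id=3 -> matches Books
  - product 7 (Webcam): category_id=2 -> matches Tools
  - product 8 (Camera): category_id=3 -> matches Books
  - product 9 (Chair): category_id=NULL, no match -> dropped
So 2 of 9 rows are dropped.

SQL:
SELECT a.name, b.name AS category
FROM products a
INNER JOIN categories b ON a.category_id = b.id

Result:
name     | category
---------+---------
Phone    | Supplies
Keyboard | Books   
Router   | Books   
Stapler  | Books   
Speaker  | Books   
Webcam   | Tools   
Camera   | Books   


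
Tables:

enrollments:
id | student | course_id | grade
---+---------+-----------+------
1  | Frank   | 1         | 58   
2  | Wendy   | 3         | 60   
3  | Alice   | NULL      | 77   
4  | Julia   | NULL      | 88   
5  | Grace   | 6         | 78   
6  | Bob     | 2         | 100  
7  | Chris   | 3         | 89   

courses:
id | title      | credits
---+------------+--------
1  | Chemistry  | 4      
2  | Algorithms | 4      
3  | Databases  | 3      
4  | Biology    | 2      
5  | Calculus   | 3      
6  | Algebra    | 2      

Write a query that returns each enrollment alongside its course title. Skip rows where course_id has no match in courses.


INNER JOIN keeps only enrollments rows whose course_id matches an id in courses. Walk through each enrollment:
  - enrollment 1 (Frank): course_id=1 -> matches Chemistry
  - enrollment 2 (Wendy): course_id=3 -> matches Databases
  - enrollment 3 (Alice): course_id=NULL, no match -> dropped
  - enrollment 4 (Julia): course_id=NULL, no match -> dropped
  - enrollment 5 (Grace): course_id=6 -> matches Algebra
  - enrollment 6 (Bob): course_id=2 -> matches Algorithms
  - enrollment 7 (Chris): course_id=3 -> matches Databases
So 2 of 7 rows are dropped.

SQL:
SELECT a.student, b.title AS course
FROM enrollments a
INNER JOIN courses b ON a.course_id = b.id

Result:
student | course    
--------+-----------
Frank   | Chemistry 
Wendy   | Databases 
Grace   | Algebra   
Bob     | Algorithms
Chris   | Databases 


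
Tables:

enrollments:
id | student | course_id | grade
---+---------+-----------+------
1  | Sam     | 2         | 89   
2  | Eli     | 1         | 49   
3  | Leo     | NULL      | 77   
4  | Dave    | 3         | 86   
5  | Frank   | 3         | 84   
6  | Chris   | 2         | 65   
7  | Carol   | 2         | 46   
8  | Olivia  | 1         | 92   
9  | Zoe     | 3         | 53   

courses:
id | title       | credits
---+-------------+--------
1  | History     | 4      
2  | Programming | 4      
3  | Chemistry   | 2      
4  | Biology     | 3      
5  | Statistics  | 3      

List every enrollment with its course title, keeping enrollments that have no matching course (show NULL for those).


LEFT JOIN keeps every row from enrollments (the left table); where course_id has no match in courses, the course columns become NULL. Walk through each enrollment:
  - enrollment 1 (Sam): course_id=2 -> matches Programming
  - enrollment 2 (Eli): course_id=1 -> matches History
  - enrollment 3 (Leo): course_id=NULL, no match -> kept with NULL
  - enrollment 4 (Dave): course_id=3 -> matches Chemistry
  - enrollment 5 (Frank): course_id=3 -> matches Chemistry
  - enrollment 6 (Chris): course_id=2 -> matches Programming
  - enrollment 7 (Carol): course_id=2 -> matches Programming
  - enrollment 8 (Olivia): course_id=1 -> matches History
  - enrollment 9 (Zoe): course_id=3 -> matches Chemistry
All 9 rows appear; 1 has NULL course.

SQL:
SELECT a.student, b.title AS course
FROM enrollments a
LEFT JOIN courses b ON a.course_id = b.id

Result:
student | course     
--------+------------
Sam     | Programming
Eli     | History    
Leo     | NULL       
Dave    | Chemistry  
Frank   | Chemistry  
Chris   | Programming
Carol   | Programming
Olivia  | History    
Zoe     | Chemistry  


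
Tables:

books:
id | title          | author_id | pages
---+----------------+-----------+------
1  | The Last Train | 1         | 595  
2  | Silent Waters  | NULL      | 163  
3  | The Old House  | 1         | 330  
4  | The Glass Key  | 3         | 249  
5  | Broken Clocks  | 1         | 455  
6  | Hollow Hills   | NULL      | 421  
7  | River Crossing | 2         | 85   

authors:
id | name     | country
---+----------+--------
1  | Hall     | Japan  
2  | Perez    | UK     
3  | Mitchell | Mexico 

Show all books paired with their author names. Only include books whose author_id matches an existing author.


INNER JOIN keeps only books rows whose author_id matches an id in authors. Walk through each book:
  - book 1 (The Last Train): author_id=1 -> matches Hall
  - book 2 (Silent Waters): author_id=NULL, no match -> dropped
  - book 3 (The Old House): author_id=1 -> matches Hall
  - book 4 (The Glass Key): author_id=3 -> matches Mitchell
  - book 5 (Broken Clocks): author_id=1 -> matches Hall
  - book 6 (Hollow Hills): author_id=NULL, no match -> dropped
  - book 7 (River Crossing): author_id=2 -> matches Perez
So 2 of 7 rows are dropped.

SQL:
SELECT a.title, b.name AS author
FROM books a
INNER JOIN authors b ON a.author_id = b.id

Result:
title          | author  
---------------+---------
The Last Train | Hall    
The Old House  | Hall    
The Glass Key  | Mitchell
Broken Clocks  | Hall    
River Crossing | Perez   


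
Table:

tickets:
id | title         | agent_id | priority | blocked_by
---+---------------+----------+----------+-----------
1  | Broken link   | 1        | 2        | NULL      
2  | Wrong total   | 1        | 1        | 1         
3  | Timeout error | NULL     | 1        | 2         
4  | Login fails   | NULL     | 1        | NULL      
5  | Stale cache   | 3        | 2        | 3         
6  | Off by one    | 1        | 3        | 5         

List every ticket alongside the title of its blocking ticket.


This is a self-join: tickets is joined to a second copy of itself, matching each row's blocked_by to another row's id. Use LEFT JOIN so rows with blocked_by=NULL are kept.
  - ticket 1 (Broken link): blocked_by=NULL -> NULL
  - ticket 2 (Wrong total): blocked_by=1 -> Broken link
  - ticket 3 (Timeout error): blocked_by=2 -> Wrong total
  - ticket 4 (Login fails): blocked_by=NULL -> NULL
  - ticket 5 (Stale cache): blocked_by=3 -> Timeout error
  - ticket 6 (Off by one): blocked_by=5 -> Stale cache

SQL:
SELECT a.title AS item, b.title AS blocked_by
FROM tickets a
LEFT JOIN tickets b ON a.blocked_by = b.id

Result:
item          | blocked_by   
--------------+--------------
Broken link   | NULL         
Wrong total   | Broken link  
Timeout error | Wrong total  
Login fails   | NULL         
Stale cache   | Timeout error
Off by one    | Stale cache  


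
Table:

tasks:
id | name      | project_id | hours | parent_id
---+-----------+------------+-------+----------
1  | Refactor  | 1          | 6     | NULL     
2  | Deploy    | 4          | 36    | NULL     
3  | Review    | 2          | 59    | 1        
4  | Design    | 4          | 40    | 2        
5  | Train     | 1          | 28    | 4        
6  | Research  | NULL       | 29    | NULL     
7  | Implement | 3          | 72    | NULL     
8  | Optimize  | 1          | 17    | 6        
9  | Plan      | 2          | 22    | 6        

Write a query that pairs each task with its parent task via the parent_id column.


This is a self-join: tasks is joined to a second copy of itself, matching each row's parent_id to another row's id. Use LEFT JOIN so rows with parent_id=NULL are kept.
  - task 1 (Refactor): parent_id=NULL -> NULL
  - task 2 (Deploy): parent_id=NULL -> NULL
  - task 3 (Review): parent_id=1 -> Refactor
  - task 4 (Design): parent_id=2 -> Deploy
  - task 5 (Train): parent_id=4 -> Design
  - task 6 (Research): parent_id=NULL -> NULL
  - task 7 (Implement): parent_id=NULL -> NULL
  - task 8 (Optimize): parent_id=6 -> Research
  - task 9 (Plan): parent_id=6 -> Research

SQL:
SELECT a.name AS item, b.name AS parent
FROM tasks a
LEFT JOIN tasks b ON a.parent_id = b.id

Result:
item      | parent  
----------+---------
Refactor  | NULL    
Deploy    | NULL    
Review    | Refactor
Design    | Deploy  
Train     | Design  
Research  | NULL    
Implement | NULL    
Optimize  | Research
Plan      | Research


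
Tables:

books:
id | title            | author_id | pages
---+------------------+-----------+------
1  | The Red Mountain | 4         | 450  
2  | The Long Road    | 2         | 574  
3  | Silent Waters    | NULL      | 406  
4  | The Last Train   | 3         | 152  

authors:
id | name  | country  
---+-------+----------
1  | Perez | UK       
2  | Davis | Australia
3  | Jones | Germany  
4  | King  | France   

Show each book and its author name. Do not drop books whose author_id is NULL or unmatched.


LEFT JOIN keeps every row from books (the left table); where author_id has no match in authors, the author columns become NULL. Walk through each book:
  - book 1 (The Red Mountain): author_id=4 -> matches King
  - book 2 (The Long Road): author_id=2 -> matches Davis
  - book 3 (Silent Waters): author_id=NULL, no match -> kept with NULL
  - book 4 (The Last Train): author_id=3 -> matches Jones
All 4 rows appear; 1 has NULL author.

SQL:
SELECT a.title, b.name AS author
FROM books a
LEFT JOIN authors b ON a.author_id = b.id

Result:
title            | author
-----------------+-------
The Red Mountain | King  
The Long Road    | Davis 
Silent Waters    | NULL  
The Last Train   | Jones 


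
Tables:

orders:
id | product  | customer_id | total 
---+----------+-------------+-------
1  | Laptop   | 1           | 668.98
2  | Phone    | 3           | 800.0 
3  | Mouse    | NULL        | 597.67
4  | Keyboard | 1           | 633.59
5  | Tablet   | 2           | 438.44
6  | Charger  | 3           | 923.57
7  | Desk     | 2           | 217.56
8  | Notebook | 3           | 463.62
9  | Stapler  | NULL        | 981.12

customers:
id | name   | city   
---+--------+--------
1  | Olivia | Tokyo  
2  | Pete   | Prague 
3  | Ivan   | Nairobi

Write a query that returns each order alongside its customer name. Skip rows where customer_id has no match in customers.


INNER JOIN keeps only orders rows whose customer_id matches an id in customers. Walk through each order:
  - order 1 (Laptop): customer_id=1 -> matches Olivia
  - order 2 (Phone): customer_id=3 -> matches Ivan
  - order 3 (Mouse): customer_id=NULL, no match -> dropped
  - order 4 (Keyboard): customer_id=1 -> matches Olivia
  - order 5 (Tablet): customer_id=2 -> matches Pete
  - order 6 (Charger): customer_id=3 -> matches Ivan
  - order 7 (Desk): customer_id=2 -> matches Pete
  - order 8 (Notebook): customer_id=3 -> matches Ivan
  - order 9 (Stapler): customer_id=NULL, no match -> dropped
So 2 of 9 rows are dropped.

SQL:
SELECT a.product, b.name AS customer
FROM orders a
INNER JOIN customers b ON a.customer_id = b.id

Result:
product  | customer
---------+---------
Laptop   | Olivia  
Phone    | Ivan    
Keyboard | Olivia  
Tablet   | Pete    
Charger  | Ivan    
Desk     | Pete    
Notebook | Ivan    


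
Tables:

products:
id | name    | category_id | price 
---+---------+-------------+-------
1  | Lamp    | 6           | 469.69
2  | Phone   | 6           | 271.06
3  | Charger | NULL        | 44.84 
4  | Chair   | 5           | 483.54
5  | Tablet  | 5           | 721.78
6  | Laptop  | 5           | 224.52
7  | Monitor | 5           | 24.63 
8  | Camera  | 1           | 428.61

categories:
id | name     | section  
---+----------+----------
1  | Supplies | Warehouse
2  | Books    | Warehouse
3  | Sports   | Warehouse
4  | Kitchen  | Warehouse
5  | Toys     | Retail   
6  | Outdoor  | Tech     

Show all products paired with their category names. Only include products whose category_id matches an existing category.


INNER JOIN keeps only products rows whose category_id matches an id in categories. Walk through each product:
  - product 1 (Lamp): category_id=6 -> matches Outdoor
  - product 2 (Phone): category_id=6 -> matches Outdoor
  - product 3 (Charger): category_id=NULL, no match -> dropped
  - product 4 (Chair): category_id=5 -> matches Toys
  - product 5 (Tablet): category_id=5 -> matches Toys
  - product 6 (Laptop): category_id=5 -> matches Toys
  - product 7 (Monitor): category_id=5 -> matches Toys
  - product 8 (Camera): category_id=1 -> matches Supplies
So 1 of 8 rows is dropped.

SQL:
SELECT a.name, b.name AS category
FROM products a
INNER JOIN categories b ON a.category_id = b.id

Result:
name    | category
--------+---------
Lamp    | Outdoor 
Phone   | Outdoor 
Chair   | Toys    
Tablet  | Toys    
Laptop  | Toys    
Monitor | Toys    
Camera  | Supplies


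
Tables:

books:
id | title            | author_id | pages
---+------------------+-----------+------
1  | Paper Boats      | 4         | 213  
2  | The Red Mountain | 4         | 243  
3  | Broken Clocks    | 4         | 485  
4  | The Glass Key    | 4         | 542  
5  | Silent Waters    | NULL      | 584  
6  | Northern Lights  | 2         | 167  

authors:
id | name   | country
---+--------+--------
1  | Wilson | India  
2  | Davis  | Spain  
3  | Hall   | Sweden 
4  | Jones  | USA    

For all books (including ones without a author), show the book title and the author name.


LEFT JOIN keeps every row from books (the left table); where author_id has no match in authors, the author columns become NULL. Walk through each book:
  - book 1 (Paper Boats): author_id=4 -> matches Jones
  - book 2 (The Red Mountain): author_id=4 -> matches Jones
  - book 3 (Broken Clocks): author_id=4 -> matches Jones
  - book 4 (The Glass Key): author_id=4 -> matches Jones
  - book 5 (Silent Waters): author_id=NULL, no match -> kept with NULL
  - book 6 (Northern Lights): author_id=2 -> matches Davis
All 6 rows appear; 1 has NULL author.

SQL:
SELECT a.title, b.name AS author
FROM books a
LEFT JOIN authors b ON a.author_id = b.id

Result:
title            | author
-----------------+-------
Paper Boats      | Jones 
The Red Mountain | Jones 
Broken Clocks    | Jones 
The Glass Key    | Jones 
Silent Waters    | NULL  
Northern Lights  | Davis 


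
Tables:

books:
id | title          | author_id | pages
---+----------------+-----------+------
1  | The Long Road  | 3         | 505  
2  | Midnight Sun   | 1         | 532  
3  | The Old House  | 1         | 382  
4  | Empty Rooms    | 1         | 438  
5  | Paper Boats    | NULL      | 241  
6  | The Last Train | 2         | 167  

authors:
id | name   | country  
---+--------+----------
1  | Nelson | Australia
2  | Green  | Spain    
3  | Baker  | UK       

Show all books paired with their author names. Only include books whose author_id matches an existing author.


INNER JOIN keeps only books rows whose author_id matches an id in authors. Walk through each book:
  - book 1 (The Long Road): author_id=3 -> matches Baker
  - book 2 (Midnight Sun): author_id=1 -> matches Nelson
  - book 3 (The Old House): author_id=1 -> matches Nelson
  - book 4 (Empty Rooms): author_id=1 -> matches Nelson
  - book 5 (Paper Boats): author_id=NULL, no match -> dropped
  - book 6 (The Last Train): author_id=2 -> matches Green
So 1 of 6 rows is dropped.

SQL:
SELECT a.title, b.name AS author
FROM books a
INNER JOIN authors b ON a.author_id = b.id

Result:
title          | author
---------------+-------
The Long Road  | Baker 
Midnight Sun   | Nelson
The Old House  | Nelson
Empty Rooms    | Nelson
The Last Train | Green 


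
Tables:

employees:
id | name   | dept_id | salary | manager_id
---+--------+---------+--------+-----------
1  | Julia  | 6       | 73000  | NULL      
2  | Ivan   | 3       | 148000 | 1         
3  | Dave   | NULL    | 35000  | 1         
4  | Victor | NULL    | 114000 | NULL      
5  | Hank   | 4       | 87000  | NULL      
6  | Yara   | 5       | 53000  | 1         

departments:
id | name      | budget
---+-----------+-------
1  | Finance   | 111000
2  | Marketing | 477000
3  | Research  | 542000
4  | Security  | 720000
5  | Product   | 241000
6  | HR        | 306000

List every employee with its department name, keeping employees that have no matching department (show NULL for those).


LEFT JOIN keeps every row from employees (the left table); where dept_id has no match in departments, the department columns become NULL. Walk through each employee:
  - employee 1 (Julia): dept_id=6 -> matches HR
  - employee 2 (Ivan): dept_id=3 -> matches Research
  - employee 3 (Dave): dept_id=NULL, no match -> kept with NULL
  - employee 4 (Victor): dept_id=NULL, no match -> kept with NULL
  - employee 5 (Hank): dept_id=4 -> matches Security
  - employee 6 (Yara): dept_id=5 -> matches Product
All 6 rows appear; 2 have NULL department.

SQL:
SELECT a.name, b.name AS department
FROM employees a
LEFT JOIN departments b ON a.dept_id = b.id

Result:
name   | department
-------+-----------
Julia  | HR        
Ivan   | Research  
Dave   | NULL      
Victor | NULL      
Hank   | Security  
Yara   | Product   


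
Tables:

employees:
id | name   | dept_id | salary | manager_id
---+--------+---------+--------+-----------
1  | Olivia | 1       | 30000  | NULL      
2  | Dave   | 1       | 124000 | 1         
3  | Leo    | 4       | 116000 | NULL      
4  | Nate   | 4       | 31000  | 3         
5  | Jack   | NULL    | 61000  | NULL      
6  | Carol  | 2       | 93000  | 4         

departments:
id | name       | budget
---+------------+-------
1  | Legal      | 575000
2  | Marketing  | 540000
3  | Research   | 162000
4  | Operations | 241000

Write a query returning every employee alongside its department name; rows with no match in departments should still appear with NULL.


LEFT JOIN keeps every row from employees (the left table); where dept_id has no match in departments, the department columns become NULL. Walk through each employee:
  - employee 1 (Olivia): dept_id=1 -> matches Legal
  - employee 2 (Dave): dept_id=1 -> matches Legal
  - employee 3 (Leo): dept_id=4 -> matches Operations
  - employee 4 (Nate): dept_id=4 -> matches Operations
  - employee 5 (Jack): dept_id=NULL, no match -> kept with NULL
  - employee 6 (Carol): dept_id=2 -> matches Marketing
All 6 rows appear; 1 has NULL department.

SQL:
SELECT a.name, b.name AS department
FROM employees a
LEFT JOIN departments b ON a.dept_id = b.id

Result:
name   | department
-------+-----------
Olivia | Legal     
Dave   | Legal     
Leo    | Operations
Nate   | Operations
Jack   | NULL      
Carol  | Marketing 


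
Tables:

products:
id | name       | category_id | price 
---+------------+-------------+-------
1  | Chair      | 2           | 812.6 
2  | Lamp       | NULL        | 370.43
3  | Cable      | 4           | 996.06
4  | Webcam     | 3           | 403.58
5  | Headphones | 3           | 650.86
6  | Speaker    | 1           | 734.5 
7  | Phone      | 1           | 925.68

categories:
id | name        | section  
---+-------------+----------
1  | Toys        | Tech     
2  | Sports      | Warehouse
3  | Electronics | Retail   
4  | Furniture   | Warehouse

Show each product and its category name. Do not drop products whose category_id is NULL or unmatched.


LEFT JOIN keeps every row from products (the left table); where category_id has no match in categories, the category columns become NULL. Walk through each product:
  - product 1 (Chair): category_id=2 -> matches Sports
  - product 2 (Lamp): category_id=NULL, no match -> kept with NULL
  - product 3 (Cable): category_id=4 -> matches Furniture
  - product 4 (Webcam): category_id=3 -> matches Electronics
  - product 5 (Headphones): category_id=3 -> matches Electronics
  - product 6 (Speaker): category_id=1 -> matches Toys
  - product 7 (Phone): category_id=1 -> matches Toys
All 7 rows appear; 1 has NULL category.

SQL:
SELECT a.name, b.name AS category
FROM products a
LEFT JOIN categories b ON a.category_id = b.id

Result:
name       | category   
-----------+------------
Chair      | Sports     
Lamp       | NULL       
Cable      | Furniture  
Webcam     | Electronics
Headphones | Electronics
Speaker    | Toys       
Phone      | Toys       


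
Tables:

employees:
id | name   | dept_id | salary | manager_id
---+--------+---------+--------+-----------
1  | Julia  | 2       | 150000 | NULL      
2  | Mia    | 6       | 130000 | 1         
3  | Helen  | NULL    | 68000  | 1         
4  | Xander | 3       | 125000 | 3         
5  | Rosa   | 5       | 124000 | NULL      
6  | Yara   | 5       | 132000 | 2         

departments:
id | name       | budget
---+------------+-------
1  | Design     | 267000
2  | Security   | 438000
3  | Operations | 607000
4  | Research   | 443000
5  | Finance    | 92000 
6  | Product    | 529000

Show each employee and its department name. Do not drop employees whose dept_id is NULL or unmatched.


LEFT JOIN keeps every row from employees (the left table); where dept_id has no match in departments, the department columns become NULL. Walk through each employee:
  - employee 1 (Julia): dept_id=2 -> matches Security
  - employee 2 (Mia): dept_id=6 -> matches Product
  - employee 3 (Helen): dept_id=NULL, no match -> kept with NULL
  - employee 4 (Xander): dept_id=3 -> matches Operations
  - employee 5 (Rosa): dept_id=5 -> matches Finance
  - employee 6 (Yara): dept_id=5 -> matches Finance
All 6 rows appear; 1 has NULL department.

SQL:
SELECT a.name, b.name AS department
FROM employees a
LEFT JOIN departments b ON a.dept_id = b.id

Result:
name   | department
-------+-----------
Julia  | Security  
Mia    | Product   
Helen  | NULL      
Xander | Operations
Rosa   | Finance   
Yara   | Finance   


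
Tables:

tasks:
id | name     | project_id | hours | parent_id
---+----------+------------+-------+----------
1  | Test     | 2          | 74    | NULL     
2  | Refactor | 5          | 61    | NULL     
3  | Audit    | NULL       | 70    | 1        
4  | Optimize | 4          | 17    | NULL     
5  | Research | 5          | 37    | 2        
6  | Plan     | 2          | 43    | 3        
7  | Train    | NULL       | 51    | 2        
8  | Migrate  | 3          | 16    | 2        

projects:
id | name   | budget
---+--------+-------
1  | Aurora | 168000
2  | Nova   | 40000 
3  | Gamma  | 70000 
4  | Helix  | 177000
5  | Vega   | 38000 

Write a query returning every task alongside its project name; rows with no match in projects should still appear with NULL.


LEFT JOIN keeps every row from tasks (the left table); where project_id has no match in projects, the project columns become NULL. Walk through each task:
  - task 1 (Test): project_id=2 -> matches Nova
  - task 2 (Refactor): project_id=5 -> matches Vega
  - task 3 (Audit): project_id=NULL, no match -> kept with NULL
  - task 4 (Optimize): project_id=4 -> matches Helix
  - task 5 (Research): project_id=5 -> matches Vega
  - task 6 (Plan): project_id=2 -> matches Nova
  - task 7 (Train): project_id=NULL, no match -> kept with NULL
  - task 8 (Migrate): project_id=3 -> matches Gamma
All 8 rows appear; 2 have NULL project.

SQL:
SELECT a.name, b.name AS project
FROM tasks a
LEFT JOIN projects b ON a.project_id = b.id

Result:
name     | project
---------+--------
Test     | Nova   
Refactor | Vega   
Audit    | NULL   
Optimize | Helix  
Research | Vega   
Plan     | Nova   
Train    | NULL   
Migrate  | Gamma  


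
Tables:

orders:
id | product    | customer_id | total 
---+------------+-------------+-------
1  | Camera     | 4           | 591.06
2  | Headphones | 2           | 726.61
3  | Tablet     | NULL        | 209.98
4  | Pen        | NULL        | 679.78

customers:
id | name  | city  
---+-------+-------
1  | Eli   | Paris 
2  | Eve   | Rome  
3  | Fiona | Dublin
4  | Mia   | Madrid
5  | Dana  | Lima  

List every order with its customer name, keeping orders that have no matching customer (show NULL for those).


LEFT JOIN keeps every row from orders (the left table); where customer_id has no match in customers, the customer columns become NULL. Walk through each order:
  - order 1 (Camera): customer_id=4 -> matches Mia
  - order 2 (Headphones): customer_id=2 -> matches Eve
  - order 3 (Tablet): customer_id=NULL, no match -> kept with NULL
  - order 4 (Pen): customer_id=NULL, no match -> kept with NULL
All 4 rows appear; 2 have NULL customer.

SQL:
SELECT a.product, b.name AS customer
FROM orders a
LEFT JOIN customers b ON a.customer_id = b.id

Result:
product    | customer
-----------+---------
Camera     | Mia     
Headphones | Eve     
Tablet     | NULL    
Pen        | NULL    


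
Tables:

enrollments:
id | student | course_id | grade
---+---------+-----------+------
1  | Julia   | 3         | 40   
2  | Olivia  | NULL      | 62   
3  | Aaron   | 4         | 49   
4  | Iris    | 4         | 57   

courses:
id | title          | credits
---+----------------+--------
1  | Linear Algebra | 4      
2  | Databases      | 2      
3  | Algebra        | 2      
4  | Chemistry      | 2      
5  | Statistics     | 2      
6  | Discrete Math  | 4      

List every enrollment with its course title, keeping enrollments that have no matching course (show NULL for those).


LEFT JOIN keeps every row from enrollments (the left table); where course_id has no match in courses, the course columns become NULL. Walk through each enrollment:
  - enrollment 1 (Julia): course_id=3 -> matches Algebra
  - enrollment 2 (Olivia): course_id=NULL, no match -> kept with NULL
  - enrollment 3 (Aaron): course_id=4 -> matches Chemistry
  - enrollment 4 (Iris): course_id=4 -> matches Chemistry
All 4 rows appear; 1 has NULL course.

SQL:
SELECT a.student, b.title AS course
FROM enrollments a
LEFT JOIN courses b ON a.course_id = b.id

Result:
student | course   
--------+----------
Julia   | Algebra  
Olivia  | NULL     
Aaron   | Chemistry
Iris    | Chemistry
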